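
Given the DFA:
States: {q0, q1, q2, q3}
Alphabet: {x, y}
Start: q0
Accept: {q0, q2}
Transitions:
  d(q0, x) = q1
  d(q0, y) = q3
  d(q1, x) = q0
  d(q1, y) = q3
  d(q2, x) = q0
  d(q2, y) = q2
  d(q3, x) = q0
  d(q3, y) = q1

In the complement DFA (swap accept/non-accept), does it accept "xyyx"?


Trace: q0 -> q1 -> q3 -> q1 -> q0
Final: q0
Original accept: {q0, q2}
Complement: q0 is in original accept

No, complement rejects (original accepts)


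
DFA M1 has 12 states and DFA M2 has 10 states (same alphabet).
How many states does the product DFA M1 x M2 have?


Product construction pairs every M1 state with every M2 state.
12 * 10 = 120

120


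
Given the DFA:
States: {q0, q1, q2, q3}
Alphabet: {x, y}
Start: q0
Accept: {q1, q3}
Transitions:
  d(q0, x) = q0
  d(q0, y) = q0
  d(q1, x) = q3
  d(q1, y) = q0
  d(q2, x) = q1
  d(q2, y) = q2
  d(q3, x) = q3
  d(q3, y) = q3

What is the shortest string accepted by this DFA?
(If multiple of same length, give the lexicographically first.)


BFS by string length (lex-first path to each state shown):
  len 0: q0<-""
  len 1: q0<-"x"
  len 2: q0<-"xx"
  len 3: q0<-"xxx"
  len 4: q0<-"xxxx"
  len 5: q0<-"xxxxx"
  len 6: q0<-"xxxxxx"
  len 7: q0<-"xxxxxxx"
  len 8: q0<-"xxxxxxxx"

No string accepted (empty language)


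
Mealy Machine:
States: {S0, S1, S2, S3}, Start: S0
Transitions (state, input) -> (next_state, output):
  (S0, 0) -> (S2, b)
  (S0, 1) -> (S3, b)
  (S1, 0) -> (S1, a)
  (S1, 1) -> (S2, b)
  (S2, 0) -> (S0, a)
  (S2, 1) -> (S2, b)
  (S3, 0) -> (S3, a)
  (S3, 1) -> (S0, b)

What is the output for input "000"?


Step-by-step:
  (S0, 0) -> (S2, b)
  (S2, 0) -> (S0, a)
  (S0, 0) -> (S2, b)

"bab"


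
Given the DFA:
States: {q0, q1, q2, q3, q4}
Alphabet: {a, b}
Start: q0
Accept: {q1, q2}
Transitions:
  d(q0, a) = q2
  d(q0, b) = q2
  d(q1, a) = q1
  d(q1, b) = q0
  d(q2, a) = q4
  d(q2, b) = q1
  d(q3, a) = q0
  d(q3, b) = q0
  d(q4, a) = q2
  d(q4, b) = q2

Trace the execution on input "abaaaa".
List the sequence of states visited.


Input: abaaaa
d(q0, a) = q2
d(q2, b) = q1
d(q1, a) = q1
d(q1, a) = q1
d(q1, a) = q1
d(q1, a) = q1


q0 -> q2 -> q1 -> q1 -> q1 -> q1 -> q1


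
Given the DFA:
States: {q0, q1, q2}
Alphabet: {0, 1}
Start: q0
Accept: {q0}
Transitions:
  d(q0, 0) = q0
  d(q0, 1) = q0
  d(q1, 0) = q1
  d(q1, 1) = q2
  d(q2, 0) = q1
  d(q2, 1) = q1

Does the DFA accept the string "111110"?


Trace: q0 -> q0 -> q0 -> q0 -> q0 -> q0 -> q0
Final state: q0
Accept states: {q0}

Yes, accepted (final state q0 is an accept state)


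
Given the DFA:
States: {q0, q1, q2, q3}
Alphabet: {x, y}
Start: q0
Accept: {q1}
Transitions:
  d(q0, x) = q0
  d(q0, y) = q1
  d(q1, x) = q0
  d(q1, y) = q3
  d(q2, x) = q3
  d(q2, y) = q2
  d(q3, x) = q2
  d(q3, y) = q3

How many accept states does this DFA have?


Accept states listed: {q1}
Counting: q1(1)

1


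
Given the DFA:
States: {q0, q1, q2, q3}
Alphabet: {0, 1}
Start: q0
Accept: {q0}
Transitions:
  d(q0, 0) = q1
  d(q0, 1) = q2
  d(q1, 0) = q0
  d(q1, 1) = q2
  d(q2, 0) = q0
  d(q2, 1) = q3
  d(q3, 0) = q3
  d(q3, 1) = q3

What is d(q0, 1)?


Looking up transition d(q0, 1)

q2


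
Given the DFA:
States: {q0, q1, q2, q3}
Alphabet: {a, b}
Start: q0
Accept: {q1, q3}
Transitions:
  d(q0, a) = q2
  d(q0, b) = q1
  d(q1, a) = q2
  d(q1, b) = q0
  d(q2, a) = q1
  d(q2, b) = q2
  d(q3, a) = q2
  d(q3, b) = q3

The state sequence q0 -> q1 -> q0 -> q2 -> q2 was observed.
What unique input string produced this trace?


Trace back each transition to find the symbol:
  q0 --[b]--> q1
  q1 --[b]--> q0
  q0 --[a]--> q2
  q2 --[b]--> q2

"bbab"


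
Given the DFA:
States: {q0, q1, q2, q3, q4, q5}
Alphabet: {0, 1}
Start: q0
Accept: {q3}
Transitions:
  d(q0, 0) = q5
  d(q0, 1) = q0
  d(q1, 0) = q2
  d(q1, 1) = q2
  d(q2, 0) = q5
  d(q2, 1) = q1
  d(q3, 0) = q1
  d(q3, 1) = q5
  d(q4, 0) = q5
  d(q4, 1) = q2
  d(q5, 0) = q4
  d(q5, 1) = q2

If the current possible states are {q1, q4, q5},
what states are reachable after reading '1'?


Apply transition on '1' from each current state:
  d(q1, 1) = q2
  d(q4, 1) = q2
  d(q5, 1) = q2

{q2}


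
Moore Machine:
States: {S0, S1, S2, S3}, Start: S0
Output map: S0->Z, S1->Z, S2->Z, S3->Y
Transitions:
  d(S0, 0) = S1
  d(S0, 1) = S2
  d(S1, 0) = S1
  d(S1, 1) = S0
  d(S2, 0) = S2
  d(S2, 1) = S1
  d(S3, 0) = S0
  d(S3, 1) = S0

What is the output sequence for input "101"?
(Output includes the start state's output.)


Start: S0 (output Z)
  --1--> S2 (output Z)
  --0--> S2 (output Z)
  --1--> S1 (output Z)

"ZZZZ"


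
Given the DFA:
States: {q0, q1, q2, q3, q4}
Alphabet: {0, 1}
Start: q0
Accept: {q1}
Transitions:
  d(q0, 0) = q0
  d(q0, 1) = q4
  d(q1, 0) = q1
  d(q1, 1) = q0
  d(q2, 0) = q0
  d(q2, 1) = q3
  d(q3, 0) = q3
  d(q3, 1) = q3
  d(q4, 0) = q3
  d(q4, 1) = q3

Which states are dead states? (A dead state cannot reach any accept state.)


Forward reachability from each state:
  q0 -> reaches {q0, q3, q4}, no accept state (dead)
  q1 -> reaches accept state q1 (live)
  q2 -> reaches {q0, q2, q3, q4}, no accept state (dead)
  q3 -> reaches {q3}, no accept state (dead)
  q4 -> reaches {q3, q4}, no accept state (dead)

{q0, q2, q3, q4}


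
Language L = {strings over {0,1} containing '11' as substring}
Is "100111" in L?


'11' occurs at index 3

Yes, "100111" is in L


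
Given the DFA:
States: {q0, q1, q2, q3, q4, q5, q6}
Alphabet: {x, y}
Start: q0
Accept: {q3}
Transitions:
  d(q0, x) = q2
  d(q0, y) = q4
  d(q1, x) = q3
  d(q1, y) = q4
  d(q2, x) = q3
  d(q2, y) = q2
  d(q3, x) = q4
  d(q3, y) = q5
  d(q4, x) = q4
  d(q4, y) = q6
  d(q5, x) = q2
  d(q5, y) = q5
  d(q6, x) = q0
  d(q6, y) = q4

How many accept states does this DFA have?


Accept states listed: {q3}
Counting: q3(1)

1


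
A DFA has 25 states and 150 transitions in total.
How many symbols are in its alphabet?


Each state has exactly one transition per symbol.
|alphabet| = transitions / states = 150 / 25 = 6

6


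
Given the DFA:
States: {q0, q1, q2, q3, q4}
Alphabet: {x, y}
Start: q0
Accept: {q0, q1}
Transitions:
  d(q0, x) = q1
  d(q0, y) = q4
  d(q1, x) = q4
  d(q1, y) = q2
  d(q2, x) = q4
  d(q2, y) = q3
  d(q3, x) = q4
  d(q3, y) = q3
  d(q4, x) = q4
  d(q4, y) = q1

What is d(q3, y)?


Looking up transition d(q3, y)

q3


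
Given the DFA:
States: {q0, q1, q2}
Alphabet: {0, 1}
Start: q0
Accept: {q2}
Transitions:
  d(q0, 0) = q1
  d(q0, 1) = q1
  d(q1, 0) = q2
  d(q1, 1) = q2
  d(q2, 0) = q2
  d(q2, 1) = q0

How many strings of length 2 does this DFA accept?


Enumerating all length-2 strings:
  "00" -> q2 [accept]
  "01" -> q2 [accept]
  "10" -> q2 [accept]
  "11" -> q2 [accept]

4 out of 4


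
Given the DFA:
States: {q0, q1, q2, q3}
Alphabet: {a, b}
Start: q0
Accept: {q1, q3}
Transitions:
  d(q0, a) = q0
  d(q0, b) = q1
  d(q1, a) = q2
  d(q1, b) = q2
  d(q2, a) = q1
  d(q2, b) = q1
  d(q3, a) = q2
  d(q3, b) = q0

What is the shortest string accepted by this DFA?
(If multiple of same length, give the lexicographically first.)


BFS by string length (lex-first path to each state shown):
  len 0: q0<-""
  len 1: q0<-"a", q1<-"b"
Found accept state at length 1.

"b"


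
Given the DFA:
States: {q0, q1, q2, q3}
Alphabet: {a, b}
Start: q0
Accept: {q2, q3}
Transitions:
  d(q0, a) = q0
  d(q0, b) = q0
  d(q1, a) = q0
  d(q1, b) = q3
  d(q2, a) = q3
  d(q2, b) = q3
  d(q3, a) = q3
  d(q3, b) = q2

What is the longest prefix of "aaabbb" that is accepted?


Run the DFA, marking each prefix where the state is accepting:
  "" -> q0 [reject]
  "a" -> q0 [reject]
  "aa" -> q0 [reject]
  "aaa" -> q0 [reject]
  "aaab" -> q0 [reject]
  "aaabb" -> q0 [reject]
  "aaabbb" -> q0 [reject]

No prefix is accepted


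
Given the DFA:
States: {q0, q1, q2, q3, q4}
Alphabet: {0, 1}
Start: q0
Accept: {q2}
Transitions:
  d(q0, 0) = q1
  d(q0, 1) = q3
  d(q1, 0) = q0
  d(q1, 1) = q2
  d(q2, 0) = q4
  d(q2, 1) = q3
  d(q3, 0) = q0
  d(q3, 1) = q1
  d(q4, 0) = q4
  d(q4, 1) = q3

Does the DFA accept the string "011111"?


Trace: q0 -> q1 -> q2 -> q3 -> q1 -> q2 -> q3
Final state: q3
Accept states: {q2}

No, rejected (final state q3 is not an accept state)


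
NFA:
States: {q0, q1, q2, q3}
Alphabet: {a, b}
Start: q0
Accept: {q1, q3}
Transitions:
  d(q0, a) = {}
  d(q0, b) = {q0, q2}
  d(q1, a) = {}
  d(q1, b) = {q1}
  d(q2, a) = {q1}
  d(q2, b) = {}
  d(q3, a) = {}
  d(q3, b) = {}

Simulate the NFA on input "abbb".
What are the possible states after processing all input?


Start: {q0}
  --a--> {}
  --b--> {}
  --b--> {}
  --b--> {}

{} (empty set, no valid transitions)


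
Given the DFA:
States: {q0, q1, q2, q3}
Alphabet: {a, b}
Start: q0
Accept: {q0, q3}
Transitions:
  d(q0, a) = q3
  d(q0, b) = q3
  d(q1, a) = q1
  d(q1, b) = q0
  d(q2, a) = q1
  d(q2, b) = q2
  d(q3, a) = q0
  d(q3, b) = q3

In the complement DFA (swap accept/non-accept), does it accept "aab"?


Trace: q0 -> q3 -> q0 -> q3
Final: q3
Original accept: {q0, q3}
Complement: q3 is in original accept

No, complement rejects (original accepts)


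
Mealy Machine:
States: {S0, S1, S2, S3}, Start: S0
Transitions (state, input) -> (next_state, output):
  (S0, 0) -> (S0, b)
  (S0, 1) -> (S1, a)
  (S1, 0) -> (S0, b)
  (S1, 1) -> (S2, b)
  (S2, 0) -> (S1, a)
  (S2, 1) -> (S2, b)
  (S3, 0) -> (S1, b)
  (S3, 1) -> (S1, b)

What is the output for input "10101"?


Step-by-step:
  (S0, 1) -> (S1, a)
  (S1, 0) -> (S0, b)
  (S0, 1) -> (S1, a)
  (S1, 0) -> (S0, b)
  (S0, 1) -> (S1, a)

"ababa"


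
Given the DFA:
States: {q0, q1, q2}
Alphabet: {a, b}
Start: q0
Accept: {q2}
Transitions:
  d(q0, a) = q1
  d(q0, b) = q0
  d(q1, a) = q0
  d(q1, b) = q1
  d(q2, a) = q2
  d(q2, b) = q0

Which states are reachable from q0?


BFS from q0:
  layer 0: {q0}
  layer 1: {q1}

{q0, q1}


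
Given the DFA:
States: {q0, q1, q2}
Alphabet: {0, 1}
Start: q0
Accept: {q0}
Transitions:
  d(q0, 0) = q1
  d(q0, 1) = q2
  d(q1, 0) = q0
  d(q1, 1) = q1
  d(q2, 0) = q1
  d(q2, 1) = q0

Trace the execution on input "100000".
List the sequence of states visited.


Input: 100000
d(q0, 1) = q2
d(q2, 0) = q1
d(q1, 0) = q0
d(q0, 0) = q1
d(q1, 0) = q0
d(q0, 0) = q1


q0 -> q2 -> q1 -> q0 -> q1 -> q0 -> q1


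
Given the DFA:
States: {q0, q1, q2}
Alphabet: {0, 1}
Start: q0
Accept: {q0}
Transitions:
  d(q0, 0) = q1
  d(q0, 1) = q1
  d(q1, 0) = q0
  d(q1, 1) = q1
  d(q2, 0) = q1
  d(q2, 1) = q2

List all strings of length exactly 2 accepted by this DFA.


All strings of length 2: 4 total
Accepted: 2

"00", "10"


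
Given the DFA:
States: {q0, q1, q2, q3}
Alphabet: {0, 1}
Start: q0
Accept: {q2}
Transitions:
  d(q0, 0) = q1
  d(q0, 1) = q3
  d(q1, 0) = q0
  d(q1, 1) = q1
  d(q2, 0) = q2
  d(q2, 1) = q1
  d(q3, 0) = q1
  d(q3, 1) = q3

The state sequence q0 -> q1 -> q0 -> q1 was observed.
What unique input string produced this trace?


Trace back each transition to find the symbol:
  q0 --[0]--> q1
  q1 --[0]--> q0
  q0 --[0]--> q1

"000"


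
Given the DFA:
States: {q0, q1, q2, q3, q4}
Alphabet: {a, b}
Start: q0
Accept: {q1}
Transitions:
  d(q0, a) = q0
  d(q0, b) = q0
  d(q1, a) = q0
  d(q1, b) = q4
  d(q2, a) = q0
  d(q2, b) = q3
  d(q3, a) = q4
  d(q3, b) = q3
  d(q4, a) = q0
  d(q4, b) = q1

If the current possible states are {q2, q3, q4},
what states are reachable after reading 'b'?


Apply transition on 'b' from each current state:
  d(q2, b) = q3
  d(q3, b) = q3
  d(q4, b) = q1

{q1, q3}


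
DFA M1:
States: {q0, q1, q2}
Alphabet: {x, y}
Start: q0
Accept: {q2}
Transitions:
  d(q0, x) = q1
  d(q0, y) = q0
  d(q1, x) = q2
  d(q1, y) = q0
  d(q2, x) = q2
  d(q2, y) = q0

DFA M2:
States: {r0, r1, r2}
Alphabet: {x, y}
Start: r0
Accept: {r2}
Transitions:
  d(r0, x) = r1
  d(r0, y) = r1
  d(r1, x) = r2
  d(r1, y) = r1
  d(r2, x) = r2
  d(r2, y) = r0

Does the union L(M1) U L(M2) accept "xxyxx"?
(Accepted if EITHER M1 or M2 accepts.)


M1: final=q2 accepted=True
M2: final=r2 accepted=True

Yes, union accepts


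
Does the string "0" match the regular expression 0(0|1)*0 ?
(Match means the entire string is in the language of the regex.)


|string| = 1; first = '0'; last = '0'

No, "0" does not match 0(0|1)*0


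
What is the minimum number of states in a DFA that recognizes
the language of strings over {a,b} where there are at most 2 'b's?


States: count = 0, 1, ..., 2 (all accepting; 3 states), plus a dead state for count > 2.
Total: 3 + 1 = 4.

4


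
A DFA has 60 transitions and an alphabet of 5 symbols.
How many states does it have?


Each state has exactly one transition per symbol.
states = transitions / |alphabet| = 60 / 5 = 12

12


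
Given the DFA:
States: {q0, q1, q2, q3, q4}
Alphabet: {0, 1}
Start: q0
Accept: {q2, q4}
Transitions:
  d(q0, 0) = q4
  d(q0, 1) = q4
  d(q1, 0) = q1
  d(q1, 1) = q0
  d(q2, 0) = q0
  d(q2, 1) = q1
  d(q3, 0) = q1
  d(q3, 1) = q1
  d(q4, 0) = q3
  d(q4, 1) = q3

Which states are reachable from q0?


BFS from q0:
  layer 0: {q0}
  layer 1: {q4}
  layer 2: {q3}
  layer 3: {q1}

{q0, q1, q3, q4}


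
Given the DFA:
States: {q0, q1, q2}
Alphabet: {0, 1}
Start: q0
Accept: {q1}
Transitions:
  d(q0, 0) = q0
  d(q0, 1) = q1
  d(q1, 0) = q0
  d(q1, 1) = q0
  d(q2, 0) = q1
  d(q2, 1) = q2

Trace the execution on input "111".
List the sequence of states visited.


Input: 111
d(q0, 1) = q1
d(q1, 1) = q0
d(q0, 1) = q1


q0 -> q1 -> q0 -> q1


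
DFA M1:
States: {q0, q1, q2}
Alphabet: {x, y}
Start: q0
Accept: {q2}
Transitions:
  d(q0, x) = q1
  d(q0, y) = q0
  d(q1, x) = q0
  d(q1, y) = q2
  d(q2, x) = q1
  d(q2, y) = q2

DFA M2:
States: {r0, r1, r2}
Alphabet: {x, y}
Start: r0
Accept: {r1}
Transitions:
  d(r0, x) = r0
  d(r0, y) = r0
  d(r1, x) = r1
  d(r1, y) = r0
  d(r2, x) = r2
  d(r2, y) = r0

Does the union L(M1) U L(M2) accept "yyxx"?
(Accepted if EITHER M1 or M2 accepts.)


M1: final=q0 accepted=False
M2: final=r0 accepted=False

No, union rejects (neither accepts)


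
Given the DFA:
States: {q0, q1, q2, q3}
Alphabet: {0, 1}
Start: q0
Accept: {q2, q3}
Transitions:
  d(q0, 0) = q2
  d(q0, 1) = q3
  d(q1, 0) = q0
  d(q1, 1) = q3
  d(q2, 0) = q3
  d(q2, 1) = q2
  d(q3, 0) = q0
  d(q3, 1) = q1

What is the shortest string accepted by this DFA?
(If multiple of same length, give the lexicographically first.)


BFS by string length (lex-first path to each state shown):
  len 0: q0<-""
  len 1: q2<-"0", q3<-"1"
Found accept state at length 1.

"0"


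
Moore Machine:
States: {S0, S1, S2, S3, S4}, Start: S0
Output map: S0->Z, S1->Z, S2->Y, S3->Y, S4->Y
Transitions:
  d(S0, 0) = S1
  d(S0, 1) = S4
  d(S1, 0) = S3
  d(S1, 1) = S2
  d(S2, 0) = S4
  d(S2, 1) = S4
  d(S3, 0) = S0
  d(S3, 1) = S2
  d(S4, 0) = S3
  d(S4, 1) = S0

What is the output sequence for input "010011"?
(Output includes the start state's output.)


Start: S0 (output Z)
  --0--> S1 (output Z)
  --1--> S2 (output Y)
  --0--> S4 (output Y)
  --0--> S3 (output Y)
  --1--> S2 (output Y)
  --1--> S4 (output Y)

"ZZYYYYY"


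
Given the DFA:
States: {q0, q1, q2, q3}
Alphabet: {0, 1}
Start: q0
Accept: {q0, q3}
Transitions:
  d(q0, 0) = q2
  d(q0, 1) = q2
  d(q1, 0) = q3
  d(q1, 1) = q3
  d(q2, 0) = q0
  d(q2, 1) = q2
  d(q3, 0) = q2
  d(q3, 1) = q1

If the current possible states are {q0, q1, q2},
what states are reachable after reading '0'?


Apply transition on '0' from each current state:
  d(q0, 0) = q2
  d(q1, 0) = q3
  d(q2, 0) = q0

{q0, q2, q3}


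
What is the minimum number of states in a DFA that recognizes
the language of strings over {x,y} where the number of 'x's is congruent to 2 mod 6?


States track (count of 'x') mod 6.
Need 6 states: one per remainder 0..5; accept = remainder 2.

6


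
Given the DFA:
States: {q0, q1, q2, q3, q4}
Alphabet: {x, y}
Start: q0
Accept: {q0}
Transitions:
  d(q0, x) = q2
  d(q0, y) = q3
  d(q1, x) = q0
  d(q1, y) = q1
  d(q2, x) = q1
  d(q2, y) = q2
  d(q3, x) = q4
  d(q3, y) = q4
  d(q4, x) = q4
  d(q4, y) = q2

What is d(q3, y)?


Looking up transition d(q3, y)

q4


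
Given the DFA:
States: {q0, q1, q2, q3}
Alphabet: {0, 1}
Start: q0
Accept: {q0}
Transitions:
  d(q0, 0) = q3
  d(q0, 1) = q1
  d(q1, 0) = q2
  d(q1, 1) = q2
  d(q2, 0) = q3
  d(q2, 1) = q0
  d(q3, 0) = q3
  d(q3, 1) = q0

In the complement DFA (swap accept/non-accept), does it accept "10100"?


Trace: q0 -> q1 -> q2 -> q0 -> q3 -> q3
Final: q3
Original accept: {q0}
Complement: q3 is not in original accept

Yes, complement accepts (original rejects)


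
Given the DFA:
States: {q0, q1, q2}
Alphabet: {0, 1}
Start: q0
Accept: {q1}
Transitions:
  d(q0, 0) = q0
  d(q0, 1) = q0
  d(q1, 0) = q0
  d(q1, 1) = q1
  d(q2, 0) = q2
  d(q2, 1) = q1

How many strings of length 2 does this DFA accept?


Enumerating all length-2 strings:
  "00" -> q0 [reject]
  "01" -> q0 [reject]
  "10" -> q0 [reject]
  "11" -> q0 [reject]

0 out of 4


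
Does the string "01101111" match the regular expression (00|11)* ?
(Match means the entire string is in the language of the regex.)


|string| = 8; first = '0'; last = '1'

No, "01101111" does not match (00|11)*


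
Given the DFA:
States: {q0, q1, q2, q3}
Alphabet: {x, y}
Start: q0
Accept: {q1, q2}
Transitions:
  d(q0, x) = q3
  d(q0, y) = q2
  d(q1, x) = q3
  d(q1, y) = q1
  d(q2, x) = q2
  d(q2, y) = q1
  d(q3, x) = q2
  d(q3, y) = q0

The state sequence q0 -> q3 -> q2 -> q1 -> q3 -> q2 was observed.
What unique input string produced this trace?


Trace back each transition to find the symbol:
  q0 --[x]--> q3
  q3 --[x]--> q2
  q2 --[y]--> q1
  q1 --[x]--> q3
  q3 --[x]--> q2

"xxyxx"


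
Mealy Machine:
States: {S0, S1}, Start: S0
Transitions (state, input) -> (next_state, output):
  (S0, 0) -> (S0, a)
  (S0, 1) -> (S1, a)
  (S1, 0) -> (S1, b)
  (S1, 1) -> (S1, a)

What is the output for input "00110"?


Step-by-step:
  (S0, 0) -> (S0, a)
  (S0, 0) -> (S0, a)
  (S0, 1) -> (S1, a)
  (S1, 1) -> (S1, a)
  (S1, 0) -> (S1, b)

"aaaab"


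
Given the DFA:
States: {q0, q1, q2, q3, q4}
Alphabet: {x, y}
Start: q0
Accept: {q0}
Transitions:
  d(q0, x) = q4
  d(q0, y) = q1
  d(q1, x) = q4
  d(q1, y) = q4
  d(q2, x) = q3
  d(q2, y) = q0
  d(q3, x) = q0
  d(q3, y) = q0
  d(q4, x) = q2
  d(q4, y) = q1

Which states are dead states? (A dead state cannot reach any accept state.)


Forward reachability from each state:
  q0 -> reaches accept state q0 (live)
  q1 -> reaches accept state q0 (live)
  q2 -> reaches accept state q0 (live)
  q3 -> reaches accept state q0 (live)
  q4 -> reaches accept state q0 (live)

None (all states can reach an accept state)


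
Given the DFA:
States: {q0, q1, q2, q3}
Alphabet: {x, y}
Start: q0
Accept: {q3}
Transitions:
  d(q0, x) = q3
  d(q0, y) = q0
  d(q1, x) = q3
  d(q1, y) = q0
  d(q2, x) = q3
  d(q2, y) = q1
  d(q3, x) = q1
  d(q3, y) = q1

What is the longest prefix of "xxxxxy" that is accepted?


Run the DFA, marking each prefix where the state is accepting:
  "" -> q0 [reject]
  "x" -> q3 [accept]
  "xx" -> q1 [reject]
  "xxx" -> q3 [accept]
  "xxxx" -> q1 [reject]
  "xxxxx" -> q3 [accept]
  "xxxxxy" -> q1 [reject]

"xxxxx"


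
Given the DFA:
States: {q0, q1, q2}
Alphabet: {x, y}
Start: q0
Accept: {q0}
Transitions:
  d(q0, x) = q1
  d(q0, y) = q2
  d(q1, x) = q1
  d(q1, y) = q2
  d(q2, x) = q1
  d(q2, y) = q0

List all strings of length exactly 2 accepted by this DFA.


All strings of length 2: 4 total
Accepted: 1

"yy"


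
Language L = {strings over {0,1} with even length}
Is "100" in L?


length = 3; 3 mod 2 = 1

No, "100" is not in L


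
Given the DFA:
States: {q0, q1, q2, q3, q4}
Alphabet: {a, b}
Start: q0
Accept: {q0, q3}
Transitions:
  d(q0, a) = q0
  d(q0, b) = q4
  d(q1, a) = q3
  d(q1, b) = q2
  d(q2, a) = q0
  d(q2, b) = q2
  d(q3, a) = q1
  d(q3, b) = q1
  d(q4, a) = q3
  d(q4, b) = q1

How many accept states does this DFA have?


Accept states listed: {q0, q3}
Counting: q0(1) q3(2)

2


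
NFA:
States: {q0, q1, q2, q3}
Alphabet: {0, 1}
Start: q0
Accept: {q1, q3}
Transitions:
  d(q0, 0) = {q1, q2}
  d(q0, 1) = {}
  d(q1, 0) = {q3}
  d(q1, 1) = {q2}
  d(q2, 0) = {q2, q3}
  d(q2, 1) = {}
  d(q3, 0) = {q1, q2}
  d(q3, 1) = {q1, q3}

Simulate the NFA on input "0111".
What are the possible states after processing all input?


Start: {q0}
  --0--> {q1, q2}
  --1--> {q2}
  --1--> {}
  --1--> {}

{} (empty set, no valid transitions)


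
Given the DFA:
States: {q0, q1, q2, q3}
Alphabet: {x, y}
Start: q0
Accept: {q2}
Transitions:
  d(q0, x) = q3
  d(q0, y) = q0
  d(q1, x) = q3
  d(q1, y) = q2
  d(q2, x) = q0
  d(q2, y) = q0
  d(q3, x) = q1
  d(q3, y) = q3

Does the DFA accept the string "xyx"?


Trace: q0 -> q3 -> q3 -> q1
Final state: q1
Accept states: {q2}

No, rejected (final state q1 is not an accept state)


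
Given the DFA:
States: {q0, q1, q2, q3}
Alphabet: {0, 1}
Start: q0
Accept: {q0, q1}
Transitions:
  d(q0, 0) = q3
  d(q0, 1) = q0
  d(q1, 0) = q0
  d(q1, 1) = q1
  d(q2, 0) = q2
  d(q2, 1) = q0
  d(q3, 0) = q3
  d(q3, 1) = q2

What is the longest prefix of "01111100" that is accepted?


Run the DFA, marking each prefix where the state is accepting:
  "" -> q0 [accept]
  "0" -> q3 [reject]
  "01" -> q2 [reject]
  "011" -> q0 [accept]
  "0111" -> q0 [accept]
  "01111" -> q0 [accept]
  "011111" -> q0 [accept]
  "0111110" -> q3 [reject]
  "01111100" -> q3 [reject]

"011111"


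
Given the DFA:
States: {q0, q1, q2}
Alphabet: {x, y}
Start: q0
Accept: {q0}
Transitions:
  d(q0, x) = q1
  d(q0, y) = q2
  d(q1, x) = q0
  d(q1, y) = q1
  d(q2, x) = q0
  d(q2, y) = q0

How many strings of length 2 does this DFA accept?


Enumerating all length-2 strings:
  "xx" -> q0 [accept]
  "xy" -> q1 [reject]
  "yx" -> q0 [accept]
  "yy" -> q0 [accept]

3 out of 4


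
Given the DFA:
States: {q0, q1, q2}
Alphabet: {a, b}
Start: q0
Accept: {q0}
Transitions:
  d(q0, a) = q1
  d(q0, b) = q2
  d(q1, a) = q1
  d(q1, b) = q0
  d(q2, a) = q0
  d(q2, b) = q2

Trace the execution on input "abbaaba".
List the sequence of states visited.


Input: abbaaba
d(q0, a) = q1
d(q1, b) = q0
d(q0, b) = q2
d(q2, a) = q0
d(q0, a) = q1
d(q1, b) = q0
d(q0, a) = q1


q0 -> q1 -> q0 -> q2 -> q0 -> q1 -> q0 -> q1


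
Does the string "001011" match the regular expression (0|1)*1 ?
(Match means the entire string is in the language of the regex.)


|string| = 6; first = '0'; last = '1'

Yes, "001011" matches (0|1)*1


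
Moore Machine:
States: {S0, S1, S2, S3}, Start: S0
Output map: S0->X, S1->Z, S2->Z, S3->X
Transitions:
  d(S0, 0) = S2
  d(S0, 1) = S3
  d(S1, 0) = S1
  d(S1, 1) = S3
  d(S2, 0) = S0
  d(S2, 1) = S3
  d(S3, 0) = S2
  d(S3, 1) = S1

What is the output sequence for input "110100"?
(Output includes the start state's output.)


Start: S0 (output X)
  --1--> S3 (output X)
  --1--> S1 (output Z)
  --0--> S1 (output Z)
  --1--> S3 (output X)
  --0--> S2 (output Z)
  --0--> S0 (output X)

"XXZZXZX"


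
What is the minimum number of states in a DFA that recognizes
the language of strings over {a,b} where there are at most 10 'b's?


States: count = 0, 1, ..., 10 (all accepting; 11 states), plus a dead state for count > 10.
Total: 11 + 1 = 12.

12


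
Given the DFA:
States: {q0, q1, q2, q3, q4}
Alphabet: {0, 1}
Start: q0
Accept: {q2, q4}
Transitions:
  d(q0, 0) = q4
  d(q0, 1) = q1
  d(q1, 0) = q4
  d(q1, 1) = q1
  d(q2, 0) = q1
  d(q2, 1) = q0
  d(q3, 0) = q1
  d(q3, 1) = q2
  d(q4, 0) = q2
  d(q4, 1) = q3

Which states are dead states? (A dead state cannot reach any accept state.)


Forward reachability from each state:
  q0 -> reaches accept state q2 (live)
  q1 -> reaches accept state q2 (live)
  q2 -> reaches accept state q2 (live)
  q3 -> reaches accept state q2 (live)
  q4 -> reaches accept state q2 (live)

None (all states can reach an accept state)


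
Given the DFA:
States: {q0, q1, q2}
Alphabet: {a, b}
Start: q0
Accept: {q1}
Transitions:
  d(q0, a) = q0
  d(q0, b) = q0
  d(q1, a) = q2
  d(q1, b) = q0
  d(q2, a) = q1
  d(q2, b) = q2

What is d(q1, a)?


Looking up transition d(q1, a)

q2


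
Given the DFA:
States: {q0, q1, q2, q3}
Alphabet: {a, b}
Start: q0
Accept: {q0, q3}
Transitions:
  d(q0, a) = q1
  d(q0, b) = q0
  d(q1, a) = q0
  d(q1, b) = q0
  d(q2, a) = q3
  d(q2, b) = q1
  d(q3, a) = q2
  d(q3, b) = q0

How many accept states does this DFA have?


Accept states listed: {q0, q3}
Counting: q0(1) q3(2)

2


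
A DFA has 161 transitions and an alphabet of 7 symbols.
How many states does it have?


Each state has exactly one transition per symbol.
states = transitions / |alphabet| = 161 / 7 = 23

23


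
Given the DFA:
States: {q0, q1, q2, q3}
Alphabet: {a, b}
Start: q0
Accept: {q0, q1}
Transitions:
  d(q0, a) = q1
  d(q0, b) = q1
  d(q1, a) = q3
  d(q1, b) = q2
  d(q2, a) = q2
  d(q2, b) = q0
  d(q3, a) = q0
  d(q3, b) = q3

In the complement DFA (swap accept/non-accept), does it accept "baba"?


Trace: q0 -> q1 -> q3 -> q3 -> q0
Final: q0
Original accept: {q0, q1}
Complement: q0 is in original accept

No, complement rejects (original accepts)


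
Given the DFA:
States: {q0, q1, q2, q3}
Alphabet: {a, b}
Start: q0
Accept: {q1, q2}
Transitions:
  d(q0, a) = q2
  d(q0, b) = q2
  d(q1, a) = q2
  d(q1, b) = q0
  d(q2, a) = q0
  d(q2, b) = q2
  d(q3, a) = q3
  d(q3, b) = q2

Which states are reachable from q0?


BFS from q0:
  layer 0: {q0}
  layer 1: {q2}

{q0, q2}


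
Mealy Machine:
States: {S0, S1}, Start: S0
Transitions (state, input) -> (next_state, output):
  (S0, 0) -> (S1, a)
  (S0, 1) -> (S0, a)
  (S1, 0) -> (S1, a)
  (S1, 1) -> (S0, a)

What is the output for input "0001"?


Step-by-step:
  (S0, 0) -> (S1, a)
  (S1, 0) -> (S1, a)
  (S1, 0) -> (S1, a)
  (S1, 1) -> (S0, a)

"aaaa"


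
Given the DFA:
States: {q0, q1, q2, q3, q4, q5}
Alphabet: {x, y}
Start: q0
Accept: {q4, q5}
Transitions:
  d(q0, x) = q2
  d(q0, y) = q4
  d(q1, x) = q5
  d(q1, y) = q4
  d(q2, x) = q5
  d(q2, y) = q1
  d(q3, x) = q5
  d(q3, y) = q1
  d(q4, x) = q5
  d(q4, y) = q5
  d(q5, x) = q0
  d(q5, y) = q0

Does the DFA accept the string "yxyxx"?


Trace: q0 -> q4 -> q5 -> q0 -> q2 -> q5
Final state: q5
Accept states: {q4, q5}

Yes, accepted (final state q5 is an accept state)


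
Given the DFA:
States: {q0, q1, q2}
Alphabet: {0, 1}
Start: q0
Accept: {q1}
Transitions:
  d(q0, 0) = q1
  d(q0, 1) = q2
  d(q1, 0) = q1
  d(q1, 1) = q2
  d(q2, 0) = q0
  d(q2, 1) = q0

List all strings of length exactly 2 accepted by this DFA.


All strings of length 2: 4 total
Accepted: 1

"00"


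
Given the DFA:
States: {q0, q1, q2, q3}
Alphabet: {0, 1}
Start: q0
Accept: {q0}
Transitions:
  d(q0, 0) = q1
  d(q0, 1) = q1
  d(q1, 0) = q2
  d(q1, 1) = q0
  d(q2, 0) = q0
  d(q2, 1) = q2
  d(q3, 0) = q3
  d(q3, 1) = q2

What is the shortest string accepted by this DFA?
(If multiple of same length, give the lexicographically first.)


BFS by string length (lex-first path to each state shown):
  len 0: q0<-""
Found accept state at length 0.

"" (empty string)


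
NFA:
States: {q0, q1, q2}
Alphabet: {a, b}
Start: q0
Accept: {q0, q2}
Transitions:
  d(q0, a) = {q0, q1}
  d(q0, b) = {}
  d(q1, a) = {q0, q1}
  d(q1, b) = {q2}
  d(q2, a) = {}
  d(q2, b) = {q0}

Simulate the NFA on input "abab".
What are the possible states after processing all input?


Start: {q0}
  --a--> {q0, q1}
  --b--> {q2}
  --a--> {}
  --b--> {}

{} (empty set, no valid transitions)


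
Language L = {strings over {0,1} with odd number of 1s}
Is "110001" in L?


count('1') = 3; 3 mod 2 = 1

Yes, "110001" is in L


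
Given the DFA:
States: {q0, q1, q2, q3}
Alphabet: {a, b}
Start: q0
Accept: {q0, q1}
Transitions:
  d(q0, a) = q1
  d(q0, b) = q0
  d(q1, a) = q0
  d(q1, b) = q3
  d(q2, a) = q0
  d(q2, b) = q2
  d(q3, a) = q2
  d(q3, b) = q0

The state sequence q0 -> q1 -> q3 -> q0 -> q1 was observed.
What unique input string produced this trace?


Trace back each transition to find the symbol:
  q0 --[a]--> q1
  q1 --[b]--> q3
  q3 --[b]--> q0
  q0 --[a]--> q1

"abba"


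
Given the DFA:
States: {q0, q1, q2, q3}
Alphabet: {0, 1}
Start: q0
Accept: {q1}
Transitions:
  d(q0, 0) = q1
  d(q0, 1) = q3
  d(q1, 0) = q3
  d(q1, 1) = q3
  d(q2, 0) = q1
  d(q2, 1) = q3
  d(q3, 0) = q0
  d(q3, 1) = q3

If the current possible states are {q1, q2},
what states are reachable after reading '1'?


Apply transition on '1' from each current state:
  d(q1, 1) = q3
  d(q2, 1) = q3

{q3}


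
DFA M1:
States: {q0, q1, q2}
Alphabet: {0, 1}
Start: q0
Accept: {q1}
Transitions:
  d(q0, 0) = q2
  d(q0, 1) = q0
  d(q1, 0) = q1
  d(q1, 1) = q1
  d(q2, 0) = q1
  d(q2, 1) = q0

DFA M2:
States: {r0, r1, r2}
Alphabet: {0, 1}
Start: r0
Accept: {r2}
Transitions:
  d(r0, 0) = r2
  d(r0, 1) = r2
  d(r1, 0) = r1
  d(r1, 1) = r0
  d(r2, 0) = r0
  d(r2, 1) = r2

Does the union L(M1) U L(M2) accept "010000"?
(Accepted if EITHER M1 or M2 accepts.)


M1: final=q1 accepted=True
M2: final=r2 accepted=True

Yes, union accepts


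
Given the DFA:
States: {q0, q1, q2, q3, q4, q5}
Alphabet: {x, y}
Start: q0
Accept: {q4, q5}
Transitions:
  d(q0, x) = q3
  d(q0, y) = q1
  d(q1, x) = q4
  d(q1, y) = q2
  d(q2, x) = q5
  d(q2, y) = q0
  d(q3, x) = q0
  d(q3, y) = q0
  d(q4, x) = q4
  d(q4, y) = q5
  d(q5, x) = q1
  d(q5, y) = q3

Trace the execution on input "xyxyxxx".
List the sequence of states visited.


Input: xyxyxxx
d(q0, x) = q3
d(q3, y) = q0
d(q0, x) = q3
d(q3, y) = q0
d(q0, x) = q3
d(q3, x) = q0
d(q0, x) = q3


q0 -> q3 -> q0 -> q3 -> q0 -> q3 -> q0 -> q3


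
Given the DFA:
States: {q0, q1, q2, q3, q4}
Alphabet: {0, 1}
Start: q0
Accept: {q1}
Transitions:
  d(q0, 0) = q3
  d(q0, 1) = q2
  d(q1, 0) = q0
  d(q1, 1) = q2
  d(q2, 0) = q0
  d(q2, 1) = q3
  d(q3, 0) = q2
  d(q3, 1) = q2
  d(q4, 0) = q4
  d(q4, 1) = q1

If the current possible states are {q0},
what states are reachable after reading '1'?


Apply transition on '1' from each current state:
  d(q0, 1) = q2

{q2}


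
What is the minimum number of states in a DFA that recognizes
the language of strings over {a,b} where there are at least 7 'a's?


States: count = 0, 1, ..., 6, and a final '>= 7' state.
Total: 7 + 1 = 8. Accept = '>= 7' state.

8


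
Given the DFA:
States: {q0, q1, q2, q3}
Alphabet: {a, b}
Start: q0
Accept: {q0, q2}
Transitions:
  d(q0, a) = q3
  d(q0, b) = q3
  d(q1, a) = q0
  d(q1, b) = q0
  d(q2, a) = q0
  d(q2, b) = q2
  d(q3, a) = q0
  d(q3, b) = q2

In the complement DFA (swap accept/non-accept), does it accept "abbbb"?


Trace: q0 -> q3 -> q2 -> q2 -> q2 -> q2
Final: q2
Original accept: {q0, q2}
Complement: q2 is in original accept

No, complement rejects (original accepts)


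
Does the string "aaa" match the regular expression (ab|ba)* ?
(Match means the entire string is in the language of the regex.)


|string| = 3; first = 'a'; last = 'a'

No, "aaa" does not match (ab|ba)*


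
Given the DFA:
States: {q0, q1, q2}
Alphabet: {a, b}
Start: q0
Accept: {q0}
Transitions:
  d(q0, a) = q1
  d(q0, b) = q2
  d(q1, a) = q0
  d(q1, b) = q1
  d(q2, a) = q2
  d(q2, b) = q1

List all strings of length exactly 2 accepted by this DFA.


All strings of length 2: 4 total
Accepted: 1

"aa"


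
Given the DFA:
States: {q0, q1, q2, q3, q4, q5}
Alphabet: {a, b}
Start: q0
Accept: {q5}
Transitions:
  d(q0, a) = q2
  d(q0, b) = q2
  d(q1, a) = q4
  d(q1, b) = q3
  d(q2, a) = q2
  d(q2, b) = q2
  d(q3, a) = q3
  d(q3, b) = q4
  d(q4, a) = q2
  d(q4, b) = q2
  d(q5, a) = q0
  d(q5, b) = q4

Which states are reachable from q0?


BFS from q0:
  layer 0: {q0}
  layer 1: {q2}

{q0, q2}


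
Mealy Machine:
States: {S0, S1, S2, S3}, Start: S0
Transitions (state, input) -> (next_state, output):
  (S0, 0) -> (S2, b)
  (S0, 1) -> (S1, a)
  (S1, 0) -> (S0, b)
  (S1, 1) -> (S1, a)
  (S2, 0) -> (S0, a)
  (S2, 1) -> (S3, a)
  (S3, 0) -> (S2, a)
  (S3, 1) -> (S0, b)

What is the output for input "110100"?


Step-by-step:
  (S0, 1) -> (S1, a)
  (S1, 1) -> (S1, a)
  (S1, 0) -> (S0, b)
  (S0, 1) -> (S1, a)
  (S1, 0) -> (S0, b)
  (S0, 0) -> (S2, b)

"aababb"


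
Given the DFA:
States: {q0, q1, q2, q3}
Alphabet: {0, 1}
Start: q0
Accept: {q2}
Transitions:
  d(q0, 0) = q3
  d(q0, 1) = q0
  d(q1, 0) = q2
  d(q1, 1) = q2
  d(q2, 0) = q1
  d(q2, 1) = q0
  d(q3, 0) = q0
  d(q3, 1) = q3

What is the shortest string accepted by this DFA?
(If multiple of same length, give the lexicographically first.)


BFS by string length (lex-first path to each state shown):
  len 0: q0<-""
  len 1: q0<-"1", q3<-"0"
  len 2: q0<-"00", q3<-"01"
  len 3: q0<-"001", q3<-"000"
  len 4: q0<-"0000", q3<-"0001"
  len 5: q0<-"00001", q3<-"00000"
  len 6: q0<-"000000", q3<-"000001"
  len 7: q0<-"0000001", q3<-"0000000"
  len 8: q0<-"00000000", q3<-"00000001"

No string accepted (empty language)


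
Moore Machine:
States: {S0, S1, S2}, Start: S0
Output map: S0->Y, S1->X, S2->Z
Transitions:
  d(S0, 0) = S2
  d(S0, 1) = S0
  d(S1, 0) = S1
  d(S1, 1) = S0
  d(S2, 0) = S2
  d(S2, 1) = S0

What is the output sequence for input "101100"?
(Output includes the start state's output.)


Start: S0 (output Y)
  --1--> S0 (output Y)
  --0--> S2 (output Z)
  --1--> S0 (output Y)
  --1--> S0 (output Y)
  --0--> S2 (output Z)
  --0--> S2 (output Z)

"YYZYYZZ"


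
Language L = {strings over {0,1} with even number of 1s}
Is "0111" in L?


count('1') = 3; 3 mod 2 = 1

No, "0111" is not in L


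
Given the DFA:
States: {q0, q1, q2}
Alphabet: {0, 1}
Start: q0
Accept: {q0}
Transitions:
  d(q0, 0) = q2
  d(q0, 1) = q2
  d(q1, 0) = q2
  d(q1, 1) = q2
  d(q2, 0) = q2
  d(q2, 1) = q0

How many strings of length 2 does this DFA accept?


Enumerating all length-2 strings:
  "00" -> q2 [reject]
  "01" -> q0 [accept]
  "10" -> q2 [reject]
  "11" -> q0 [accept]

2 out of 4


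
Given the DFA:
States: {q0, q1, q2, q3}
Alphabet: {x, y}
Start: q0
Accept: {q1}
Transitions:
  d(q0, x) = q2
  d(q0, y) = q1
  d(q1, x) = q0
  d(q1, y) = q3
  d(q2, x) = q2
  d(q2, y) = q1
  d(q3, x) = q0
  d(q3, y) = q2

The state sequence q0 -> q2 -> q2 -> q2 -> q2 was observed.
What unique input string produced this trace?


Trace back each transition to find the symbol:
  q0 --[x]--> q2
  q2 --[x]--> q2
  q2 --[x]--> q2
  q2 --[x]--> q2

"xxxx"


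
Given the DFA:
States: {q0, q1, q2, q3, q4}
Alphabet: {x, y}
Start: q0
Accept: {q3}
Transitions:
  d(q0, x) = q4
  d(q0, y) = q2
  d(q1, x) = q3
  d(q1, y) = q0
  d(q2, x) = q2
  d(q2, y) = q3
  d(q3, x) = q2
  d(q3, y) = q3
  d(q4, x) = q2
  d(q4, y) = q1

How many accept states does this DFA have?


Accept states listed: {q3}
Counting: q3(1)

1


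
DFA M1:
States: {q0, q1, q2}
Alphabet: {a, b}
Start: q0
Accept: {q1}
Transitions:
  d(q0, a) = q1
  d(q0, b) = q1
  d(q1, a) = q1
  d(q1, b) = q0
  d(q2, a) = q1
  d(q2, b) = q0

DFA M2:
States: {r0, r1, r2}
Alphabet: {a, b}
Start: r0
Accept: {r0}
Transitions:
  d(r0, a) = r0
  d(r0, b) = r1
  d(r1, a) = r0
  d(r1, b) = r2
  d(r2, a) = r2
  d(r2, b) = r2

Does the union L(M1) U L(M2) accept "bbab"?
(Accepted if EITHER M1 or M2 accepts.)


M1: final=q0 accepted=False
M2: final=r2 accepted=False

No, union rejects (neither accepts)


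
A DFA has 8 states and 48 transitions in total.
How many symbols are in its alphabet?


Each state has exactly one transition per symbol.
|alphabet| = transitions / states = 48 / 8 = 6

6


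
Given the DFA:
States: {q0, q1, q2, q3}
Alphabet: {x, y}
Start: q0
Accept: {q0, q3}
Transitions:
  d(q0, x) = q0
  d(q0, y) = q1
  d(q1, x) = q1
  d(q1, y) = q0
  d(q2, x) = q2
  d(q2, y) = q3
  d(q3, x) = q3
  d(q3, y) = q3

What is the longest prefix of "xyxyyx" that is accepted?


Run the DFA, marking each prefix where the state is accepting:
  "" -> q0 [accept]
  "x" -> q0 [accept]
  "xy" -> q1 [reject]
  "xyx" -> q1 [reject]
  "xyxy" -> q0 [accept]
  "xyxyy" -> q1 [reject]
  "xyxyyx" -> q1 [reject]

"xyxy"


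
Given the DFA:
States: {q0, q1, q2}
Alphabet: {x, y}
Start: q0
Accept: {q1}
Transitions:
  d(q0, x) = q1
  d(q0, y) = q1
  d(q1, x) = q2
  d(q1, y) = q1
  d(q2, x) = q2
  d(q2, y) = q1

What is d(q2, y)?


Looking up transition d(q2, y)

q1


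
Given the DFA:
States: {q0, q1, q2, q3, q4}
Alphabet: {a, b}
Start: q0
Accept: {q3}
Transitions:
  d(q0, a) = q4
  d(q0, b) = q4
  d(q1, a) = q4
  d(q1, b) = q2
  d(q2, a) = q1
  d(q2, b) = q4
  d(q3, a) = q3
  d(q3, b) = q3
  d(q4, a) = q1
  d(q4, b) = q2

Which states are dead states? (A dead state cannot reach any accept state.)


Forward reachability from each state:
  q0 -> reaches {q0, q1, q2, q4}, no accept state (dead)
  q1 -> reaches {q1, q2, q4}, no accept state (dead)
  q2 -> reaches {q1, q2, q4}, no accept state (dead)
  q3 -> reaches accept state q3 (live)
  q4 -> reaches {q1, q2, q4}, no accept state (dead)

{q0, q1, q2, q4}


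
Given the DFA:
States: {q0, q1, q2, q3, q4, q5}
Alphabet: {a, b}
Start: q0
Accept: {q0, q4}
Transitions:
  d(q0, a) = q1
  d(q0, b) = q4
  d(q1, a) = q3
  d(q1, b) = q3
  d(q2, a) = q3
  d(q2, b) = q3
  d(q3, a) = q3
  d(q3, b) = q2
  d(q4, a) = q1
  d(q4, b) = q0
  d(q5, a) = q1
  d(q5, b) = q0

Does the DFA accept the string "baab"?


Trace: q0 -> q4 -> q1 -> q3 -> q2
Final state: q2
Accept states: {q0, q4}

No, rejected (final state q2 is not an accept state)


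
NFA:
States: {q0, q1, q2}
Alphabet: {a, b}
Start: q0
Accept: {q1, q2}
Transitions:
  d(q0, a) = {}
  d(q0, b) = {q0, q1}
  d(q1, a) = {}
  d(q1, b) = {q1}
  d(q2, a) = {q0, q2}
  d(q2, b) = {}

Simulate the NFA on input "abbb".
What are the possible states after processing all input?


Start: {q0}
  --a--> {}
  --b--> {}
  --b--> {}
  --b--> {}

{} (empty set, no valid transitions)


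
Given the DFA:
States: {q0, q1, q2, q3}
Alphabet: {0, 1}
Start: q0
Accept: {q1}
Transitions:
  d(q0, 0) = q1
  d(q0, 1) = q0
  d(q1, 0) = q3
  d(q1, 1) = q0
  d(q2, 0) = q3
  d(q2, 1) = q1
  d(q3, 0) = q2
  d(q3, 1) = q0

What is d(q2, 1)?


Looking up transition d(q2, 1)

q1


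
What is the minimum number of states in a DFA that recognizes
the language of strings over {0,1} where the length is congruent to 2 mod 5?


States track (length) mod 5.
Need 5 states: one per remainder 0..4; accept = remainder 2.

5


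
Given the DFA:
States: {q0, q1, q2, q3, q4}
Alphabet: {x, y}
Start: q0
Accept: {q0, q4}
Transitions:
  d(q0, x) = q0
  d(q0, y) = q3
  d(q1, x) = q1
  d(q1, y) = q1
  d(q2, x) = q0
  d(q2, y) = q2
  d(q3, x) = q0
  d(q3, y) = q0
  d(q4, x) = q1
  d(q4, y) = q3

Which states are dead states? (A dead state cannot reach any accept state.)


Forward reachability from each state:
  q0 -> reaches accept state q0 (live)
  q1 -> reaches {q1}, no accept state (dead)
  q2 -> reaches accept state q0 (live)
  q3 -> reaches accept state q0 (live)
  q4 -> reaches accept state q0 (live)

{q1}


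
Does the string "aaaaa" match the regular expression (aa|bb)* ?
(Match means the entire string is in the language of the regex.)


|string| = 5; first = 'a'; last = 'a'

No, "aaaaa" does not match (aa|bb)*


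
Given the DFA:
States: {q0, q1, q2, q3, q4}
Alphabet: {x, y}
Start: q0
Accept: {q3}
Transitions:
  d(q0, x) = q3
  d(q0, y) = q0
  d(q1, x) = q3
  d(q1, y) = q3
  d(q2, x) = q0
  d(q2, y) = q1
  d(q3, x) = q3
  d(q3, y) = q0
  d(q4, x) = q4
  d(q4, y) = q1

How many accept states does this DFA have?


Accept states listed: {q3}
Counting: q3(1)

1


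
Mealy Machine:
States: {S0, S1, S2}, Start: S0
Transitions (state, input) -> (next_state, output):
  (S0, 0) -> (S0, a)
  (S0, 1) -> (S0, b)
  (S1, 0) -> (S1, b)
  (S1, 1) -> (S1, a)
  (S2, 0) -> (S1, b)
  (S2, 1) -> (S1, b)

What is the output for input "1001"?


Step-by-step:
  (S0, 1) -> (S0, b)
  (S0, 0) -> (S0, a)
  (S0, 0) -> (S0, a)
  (S0, 1) -> (S0, b)

"baab"


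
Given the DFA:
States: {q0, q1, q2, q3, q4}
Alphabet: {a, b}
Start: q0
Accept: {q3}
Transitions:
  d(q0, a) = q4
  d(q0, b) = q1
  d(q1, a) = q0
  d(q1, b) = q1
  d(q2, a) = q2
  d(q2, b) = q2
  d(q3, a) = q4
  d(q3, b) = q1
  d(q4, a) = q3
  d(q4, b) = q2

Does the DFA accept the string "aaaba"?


Trace: q0 -> q4 -> q3 -> q4 -> q2 -> q2
Final state: q2
Accept states: {q3}

No, rejected (final state q2 is not an accept state)


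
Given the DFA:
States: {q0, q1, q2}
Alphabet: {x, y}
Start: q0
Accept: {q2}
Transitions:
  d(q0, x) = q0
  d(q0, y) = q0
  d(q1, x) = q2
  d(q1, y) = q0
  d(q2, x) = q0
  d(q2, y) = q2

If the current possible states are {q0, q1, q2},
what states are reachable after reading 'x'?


Apply transition on 'x' from each current state:
  d(q0, x) = q0
  d(q1, x) = q2
  d(q2, x) = q0

{q0, q2}
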